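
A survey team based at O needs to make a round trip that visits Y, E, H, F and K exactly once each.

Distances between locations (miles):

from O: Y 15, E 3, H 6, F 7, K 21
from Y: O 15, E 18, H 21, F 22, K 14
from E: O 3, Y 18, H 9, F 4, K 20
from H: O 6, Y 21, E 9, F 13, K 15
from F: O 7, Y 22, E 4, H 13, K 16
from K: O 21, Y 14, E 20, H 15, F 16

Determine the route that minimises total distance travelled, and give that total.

64 miles — the shortest possible round trip.

There are 60 distinct closed tours to check (reversals are equivalent).
O→Y→E→H→F→K→O: 15+18+9+13+16+21 = 92
O→Y→E→H→K→F→O: 15+18+9+15+16+7 = 80
O→Y→E→F→H→K→O: 15+18+4+13+15+21 = 86
O→Y→E→F→K→H→O: 15+18+4+16+15+6 = 74
O→Y→E→K→H→F→O: 15+18+20+15+13+7 = 88
O→Y→E→K→F→H→O: 15+18+20+16+13+6 = 88
O→Y→H→E→F→K→O: 15+21+9+4+16+21 = 86
O→Y→H→E→K→F→O: 15+21+9+20+16+7 = 88
O→Y→H→F→E→K→O: 15+21+13+4+20+21 = 94
O→Y→H→F→K→E→O: 15+21+13+16+20+3 = 88
O→Y→H→K→E→F→O: 15+21+15+20+4+7 = 82
O→Y→H→K→F→E→O: 15+21+15+16+4+3 = 74
O→Y→F→E→H→K→O: 15+22+4+9+15+21 = 86
O→Y→F→E→K→H→O: 15+22+4+20+15+6 = 82
… (46 more)
O→Y→K→H→E→F→O: 15+14+15+9+4+7 = 64  ← best
The minimum is 64.
One optimal route: O → Y → K → H → E → F → O (or its reverse).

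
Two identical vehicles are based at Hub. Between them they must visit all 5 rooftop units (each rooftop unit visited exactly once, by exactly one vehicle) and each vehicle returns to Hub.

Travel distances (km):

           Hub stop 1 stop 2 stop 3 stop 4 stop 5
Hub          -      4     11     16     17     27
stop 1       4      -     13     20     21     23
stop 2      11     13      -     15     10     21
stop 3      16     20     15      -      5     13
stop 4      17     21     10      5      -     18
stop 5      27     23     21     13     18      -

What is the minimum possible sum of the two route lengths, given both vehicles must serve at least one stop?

Minimum combined distance: 74 km.

Try each way of splitting the stops between the two vehicles (each non-empty) and, for each split, find the best tour for each vehicle:
  {stop 1} + {stop 2, stop 3, stop 4, stop 5}: 8 + 66 = 74
  {stop 2} + {stop 1, stop 3, stop 4, stop 5}: 22 + 62 = 84
  {stop 1, stop 2} + {stop 3, stop 4, stop 5}: 28 + 62 = 90
  {stop 3} + {stop 1, stop 2, stop 4, stop 5}: 32 + 66 = 98
  {stop 1, stop 3} + {stop 2, stop 4, stop 5}: 40 + 66 = 106
  {stop 2, stop 3} + {stop 1, stop 4, stop 5}: 42 + 62 = 104
  … (15 splits in total)
Best: vehicle 1 Hub → stop 1 → Hub = 8; vehicle 2 Hub → stop 2 → stop 4 → stop 3 → stop 5 → Hub = 66; combined 74.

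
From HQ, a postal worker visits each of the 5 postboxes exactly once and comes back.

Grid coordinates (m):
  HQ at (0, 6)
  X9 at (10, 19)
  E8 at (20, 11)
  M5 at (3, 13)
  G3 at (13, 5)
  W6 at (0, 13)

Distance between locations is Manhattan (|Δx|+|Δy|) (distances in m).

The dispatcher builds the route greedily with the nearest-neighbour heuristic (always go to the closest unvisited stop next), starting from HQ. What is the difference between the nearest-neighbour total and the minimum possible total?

HQ: W6=7, M5=10, G3=14, X9=23, E8=25 ⇒ W6
W6: M5=3, X9=16, G3=21, E8=22 ⇒ M5
M5: X9=13, G3=18, E8=19 ⇒ X9
X9: G3=17, E8=18 ⇒ G3
G3: E8=13 ⇒ E8
NN route HQ → W6 → M5 → X9 → G3 → E8 → HQ costs 78.
Optimal: HQ → G3 → E8 → X9 → M5 → W6 → HQ costs 68 (by enumerating all 60 distinct tours).
Excess = 78 − 68 = 10.

Excess over optimum: 10 m.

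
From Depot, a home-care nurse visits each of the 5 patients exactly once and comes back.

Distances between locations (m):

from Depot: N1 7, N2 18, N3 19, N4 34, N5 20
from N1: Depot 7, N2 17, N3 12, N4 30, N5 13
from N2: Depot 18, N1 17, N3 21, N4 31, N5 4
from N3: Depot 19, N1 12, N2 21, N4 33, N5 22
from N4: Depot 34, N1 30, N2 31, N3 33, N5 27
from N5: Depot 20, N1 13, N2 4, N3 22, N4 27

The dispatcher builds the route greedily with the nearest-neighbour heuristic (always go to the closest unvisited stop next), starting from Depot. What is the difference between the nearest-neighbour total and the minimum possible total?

Excess over optimum: 4 m.

Depot: N1=7, N2=18, N3=19, N5=20, N4=34 ⇒ N1
N1: N3=12, N5=13, N2=17, N4=30 ⇒ N3
N3: N2=21, N5=22, N4=33 ⇒ N2
N2: N5=4, N4=31 ⇒ N5
N5: N4=27 ⇒ N4
NN route Depot → N1 → N3 → N2 → N5 → N4 → Depot costs 105.
Optimal: Depot → N1 → N3 → N4 → N5 → N2 → Depot costs 101 (by enumerating all 60 distinct tours).
Excess = 105 − 101 = 4.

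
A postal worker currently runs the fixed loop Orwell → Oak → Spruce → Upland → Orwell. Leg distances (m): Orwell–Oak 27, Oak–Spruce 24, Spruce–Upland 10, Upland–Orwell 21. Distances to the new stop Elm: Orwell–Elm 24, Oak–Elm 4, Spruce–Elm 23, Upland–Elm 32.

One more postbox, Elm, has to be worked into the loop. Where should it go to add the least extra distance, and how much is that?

Insertion cost between consecutive stops i–j is d(i,Elm) + d(Elm,j) − d(i,j):
  between Orwell and Oak: 24 + 4 − 27 = 1
  between Oak and Spruce: 4 + 23 − 24 = 3
  between Spruce and Upland: 23 + 32 − 10 = 45
  between Upland and Orwell: 32 + 24 − 21 = 35
Cheapest insertion is between Orwell and Oak, adding 1.
New total = 82 + 1 = 83.

Adding 1 m by placing Elm on the Orwell–Oak leg.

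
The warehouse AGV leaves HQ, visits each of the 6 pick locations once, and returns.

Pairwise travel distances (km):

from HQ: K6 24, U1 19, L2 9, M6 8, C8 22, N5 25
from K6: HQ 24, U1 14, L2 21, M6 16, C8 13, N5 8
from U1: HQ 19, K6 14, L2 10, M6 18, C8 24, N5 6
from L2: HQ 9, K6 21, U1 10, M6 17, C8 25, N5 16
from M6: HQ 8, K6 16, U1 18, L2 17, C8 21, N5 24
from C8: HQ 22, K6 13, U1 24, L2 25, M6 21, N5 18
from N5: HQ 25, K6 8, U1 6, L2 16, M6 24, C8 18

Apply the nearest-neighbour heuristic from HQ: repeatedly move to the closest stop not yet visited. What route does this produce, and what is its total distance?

HQ → [M6:8 / L2:9 / U1:19 / C8:22 / K6:24 / N5:25] → M6 (8)
M6 → [K6:16 / L2:17 / U1:18 / C8:21 / N5:24] → K6 (16)
K6 → [N5:8 / C8:13 / U1:14 / L2:21] → N5 (8)
N5 → [U1:6 / L2:16 / C8:18] → U1 (6)
U1 → [L2:10 / C8:24] → L2 (10)
L2 → [C8:25] → C8 (25)
Return C8→HQ: 22.
Total = 8 + 16 + 8 + 6 + 10 + 25 + 22 = 95.

95 km along HQ → M6 → K6 → N5 → U1 → L2 → C8 → HQ.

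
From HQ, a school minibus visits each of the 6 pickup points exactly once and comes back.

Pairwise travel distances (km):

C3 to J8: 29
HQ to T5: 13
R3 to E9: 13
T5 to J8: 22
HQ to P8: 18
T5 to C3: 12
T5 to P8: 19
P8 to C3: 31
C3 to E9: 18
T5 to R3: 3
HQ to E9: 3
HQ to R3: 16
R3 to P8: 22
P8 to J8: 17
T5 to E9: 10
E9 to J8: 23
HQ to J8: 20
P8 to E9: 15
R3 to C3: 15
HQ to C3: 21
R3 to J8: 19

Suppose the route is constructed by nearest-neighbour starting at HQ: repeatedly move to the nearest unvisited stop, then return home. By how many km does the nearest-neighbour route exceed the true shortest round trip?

5 km longer than the optimal tour.

HQ: E9=3, T5=13, R3=16, P8=18, J8=20, C3=21 ⇒ E9
E9: T5=10, R3=13, P8=15, C3=18, J8=23 ⇒ T5
T5: R3=3, C3=12, P8=19, J8=22 ⇒ R3
R3: C3=15, J8=19, P8=22 ⇒ C3
C3: J8=29, P8=31 ⇒ J8
J8: P8=17 ⇒ P8
NN route HQ → E9 → T5 → R3 → C3 → J8 → P8 → HQ costs 95.
Optimal: HQ → P8 → J8 → R3 → T5 → C3 → E9 → HQ costs 90 (by enumerating all 360 distinct tours).
Excess = 95 − 90 = 5.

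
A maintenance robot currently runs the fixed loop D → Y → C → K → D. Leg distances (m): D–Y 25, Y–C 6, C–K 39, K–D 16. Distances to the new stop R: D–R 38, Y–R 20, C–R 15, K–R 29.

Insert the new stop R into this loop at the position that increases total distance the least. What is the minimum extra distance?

+5 m — insert R between C and K.

Insertion cost between consecutive stops i–j is d(i,R) + d(R,j) − d(i,j):
  between D and Y: 38 + 20 − 25 = 33
  between Y and C: 20 + 15 − 6 = 29
  between C and K: 15 + 29 − 39 = 5
  between K and D: 29 + 38 − 16 = 51
Cheapest insertion is between C and K, adding 5.
New total = 86 + 5 = 91.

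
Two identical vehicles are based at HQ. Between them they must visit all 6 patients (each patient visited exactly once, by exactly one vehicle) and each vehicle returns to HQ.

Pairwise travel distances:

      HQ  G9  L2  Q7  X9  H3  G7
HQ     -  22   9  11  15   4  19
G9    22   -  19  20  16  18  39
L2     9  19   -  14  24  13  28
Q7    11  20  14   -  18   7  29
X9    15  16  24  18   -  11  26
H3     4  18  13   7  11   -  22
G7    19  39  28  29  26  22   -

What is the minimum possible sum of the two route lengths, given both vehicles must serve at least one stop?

110 — the smallest possible combined total.

Check every non-empty split of the stops between the two vehicles; for each half take its own optimal tour:
  {G9} + {L2, Q7, X9, H3, G7}: 44 + 86 = 130
  {L2} + {G9, Q7, X9, H3, G7}: 18 + 92 = 110
  {G9, L2} + {Q7, X9, H3, G7}: 50 + 74 = 124
  {Q7} + {G9, L2, X9, H3, G7}: 22 + 96 = 118
  {G9, Q7} + {L2, X9, H3, G7}: 53 + 78 = 131
  {L2, Q7} + {G9, X9, H3, G7}: 34 + 83 = 117
  … (31 splits in total)
Best: vehicle 1 HQ → L2 → HQ = 18; vehicle 2 HQ → H3 → Q7 → G9 → X9 → G7 → HQ = 92; combined 110.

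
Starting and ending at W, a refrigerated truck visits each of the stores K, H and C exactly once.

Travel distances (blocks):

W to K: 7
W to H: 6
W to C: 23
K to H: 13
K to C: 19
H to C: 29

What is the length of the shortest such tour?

With 3 stops there are 3!/2 = 3 distinct round trips (a route and its reverse cost the same).
W-K-H-C-W: 7+13+29+23 = 72
W-K-C-H-W: 7+19+29+6 = 61
W-H-K-C-W: 6+13+19+23 = 61
The minimum is 61.
One optimal route: W → K → C → H → W (or its reverse).

61 blocks — the shortest possible round trip.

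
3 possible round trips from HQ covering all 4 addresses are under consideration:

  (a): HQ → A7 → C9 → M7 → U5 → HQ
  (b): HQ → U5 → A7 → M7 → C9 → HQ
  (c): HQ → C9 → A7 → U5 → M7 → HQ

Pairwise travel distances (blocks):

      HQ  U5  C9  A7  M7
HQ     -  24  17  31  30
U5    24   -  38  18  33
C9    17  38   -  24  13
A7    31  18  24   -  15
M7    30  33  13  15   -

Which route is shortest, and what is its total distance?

87 blocks — (b) is the shortest.

(a): 31 + 24 + 13 + 33 + 24 = 125
(b): 24 + 18 + 15 + 13 + 17 = 87
(c): 17 + 24 + 18 + 33 + 30 = 122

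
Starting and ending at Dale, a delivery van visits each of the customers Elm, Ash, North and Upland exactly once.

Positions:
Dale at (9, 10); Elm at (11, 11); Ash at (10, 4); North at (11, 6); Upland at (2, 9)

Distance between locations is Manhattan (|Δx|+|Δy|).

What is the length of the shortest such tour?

Minimum total distance: 32.

With 4 stops there are 4!/2 = 12 distinct round trips (a route and its reverse cost the same).
Dale-Elm-Ash-North-Upland-Dale: 3+8+3+12+8 = 34
Dale-Elm-Ash-Upland-North-Dale: 3+8+13+12+6 = 42
Dale-Elm-North-Ash-Upland-Dale: 3+5+3+13+8 = 32
Dale-Elm-North-Upland-Ash-Dale: 3+5+12+13+7 = 40
Dale-Elm-Upland-Ash-North-Dale: 3+11+13+3+6 = 36
Dale-Elm-Upland-North-Ash-Dale: 3+11+12+3+7 = 36
Dale-Ash-Elm-North-Upland-Dale: 7+8+5+12+8 = 40
Dale-Ash-Elm-Upland-North-Dale: 7+8+11+12+6 = 44
Dale-Ash-North-Elm-Upland-Dale: 7+3+5+11+8 = 34
Dale-Ash-Upland-Elm-North-Dale: 7+13+11+5+6 = 42
Dale-North-Elm-Ash-Upland-Dale: 6+5+8+13+8 = 40
Dale-North-Ash-Elm-Upland-Dale: 6+3+8+11+8 = 36
The minimum is 32.
One optimal route: Dale → Elm → North → Ash → Upland → Dale (or its reverse).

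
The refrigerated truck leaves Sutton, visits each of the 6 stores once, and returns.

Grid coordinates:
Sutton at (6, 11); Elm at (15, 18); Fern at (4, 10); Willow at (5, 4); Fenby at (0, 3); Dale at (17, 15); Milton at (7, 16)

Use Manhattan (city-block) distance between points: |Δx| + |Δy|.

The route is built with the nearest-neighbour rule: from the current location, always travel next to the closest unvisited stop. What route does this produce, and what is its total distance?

Total distance 66 via the nearest-neighbour route Sutton → Fern → Willow → Fenby → Milton → Elm → Dale → Sutton.

From Sutton: distances to unvisited — Fern=3, Milton=6, Willow=8, Fenby=14, Dale=15, Elm=16. Nearest is Fern (3).
From Fern: distances to unvisited — Willow=7, Milton=9, Fenby=11, Dale=18, Elm=19. Nearest is Willow (7).
From Willow: distances to unvisited — Fenby=6, Milton=14, Dale=23, Elm=24. Nearest is Fenby (6).
From Fenby: distances to unvisited — Milton=20, Dale=29, Elm=30. Nearest is Milton (20).
From Milton: distances to unvisited — Elm=10, Dale=11. Nearest is Elm (10).
From Elm: distances to unvisited — Dale=5. Nearest is Dale (5).
Return Dale→Sutton: 15.
Total = 3 + 7 + 6 + 20 + 10 + 5 + 15 = 66.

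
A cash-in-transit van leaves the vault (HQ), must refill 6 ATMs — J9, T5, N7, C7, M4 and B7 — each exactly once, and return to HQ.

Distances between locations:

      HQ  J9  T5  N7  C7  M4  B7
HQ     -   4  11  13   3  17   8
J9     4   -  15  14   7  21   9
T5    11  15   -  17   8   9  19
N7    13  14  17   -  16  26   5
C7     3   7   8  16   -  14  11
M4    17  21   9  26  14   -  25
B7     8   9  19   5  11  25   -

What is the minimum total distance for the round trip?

Minimum total distance: 61.

HQ → J9 → T5 → N7 → C7 → M4 → B7 → HQ: 4+15+17+16+14+25+8 = 99
HQ → J9 → T5 → N7 → C7 → B7 → M4 → HQ: 4+15+17+16+11+25+17 = 105
HQ → J9 → T5 → N7 → M4 → C7 → B7 → HQ: 4+15+17+26+14+11+8 = 95
HQ → J9 → T5 → N7 → M4 → B7 → C7 → HQ: 4+15+17+26+25+11+3 = 101
HQ → J9 → T5 → N7 → B7 → C7 → M4 → HQ: 4+15+17+5+11+14+17 = 83
HQ → J9 → T5 → N7 → B7 → M4 → C7 → HQ: 4+15+17+5+25+14+3 = 83
HQ → J9 → T5 → C7 → N7 → M4 → B7 → HQ: 4+15+8+16+26+25+8 = 102
HQ → J9 → T5 → C7 → N7 → B7 → M4 → HQ: 4+15+8+16+5+25+17 = 90
… (352 more)
HQ → J9 → B7 → N7 → T5 → M4 → C7 → HQ: 4+9+5+17+9+14+3 = 61  ← best
The minimum is 61.
One optimal route: HQ → J9 → B7 → N7 → T5 → M4 → C7 → HQ (or its reverse).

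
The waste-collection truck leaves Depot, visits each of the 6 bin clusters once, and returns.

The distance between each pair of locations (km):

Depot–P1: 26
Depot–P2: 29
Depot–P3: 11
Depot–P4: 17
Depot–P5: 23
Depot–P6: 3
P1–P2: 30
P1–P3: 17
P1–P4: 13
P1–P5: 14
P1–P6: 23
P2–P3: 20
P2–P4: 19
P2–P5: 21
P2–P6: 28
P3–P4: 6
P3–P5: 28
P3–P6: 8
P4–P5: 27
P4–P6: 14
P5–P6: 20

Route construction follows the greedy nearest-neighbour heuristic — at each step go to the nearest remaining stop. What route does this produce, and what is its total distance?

Nearest-neighbour total = 94 km; route Depot → P6 → P3 → P4 → P1 → P5 → P2 → Depot.

Depot → [P6:3 / P3:11 / P4:17 / P5:23 / P1:26 / P2:29] → P6 (3)
P6 → [P3:8 / P4:14 / P5:20 / P1:23 / P2:28] → P3 (8)
P3 → [P4:6 / P1:17 / P2:20 / P5:28] → P4 (6)
P4 → [P1:13 / P2:19 / P5:27] → P1 (13)
P1 → [P5:14 / P2:30] → P5 (14)
P5 → [P2:21] → P2 (21)
Return P2→Depot: 29.
Total = 3 + 8 + 6 + 13 + 14 + 21 + 29 = 94.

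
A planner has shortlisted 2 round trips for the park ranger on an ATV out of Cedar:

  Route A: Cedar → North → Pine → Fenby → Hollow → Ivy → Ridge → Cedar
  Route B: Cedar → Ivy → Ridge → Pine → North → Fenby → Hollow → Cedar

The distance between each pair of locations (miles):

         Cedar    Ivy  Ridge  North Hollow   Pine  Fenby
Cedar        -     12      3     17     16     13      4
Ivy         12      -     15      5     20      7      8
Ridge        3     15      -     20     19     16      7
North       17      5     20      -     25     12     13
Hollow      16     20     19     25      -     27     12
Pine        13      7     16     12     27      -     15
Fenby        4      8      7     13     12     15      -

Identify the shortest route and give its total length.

Route A: 17 + 12 + 15 + 12 + 20 + 15 + 3 = 94
Route B: 12 + 15 + 16 + 12 + 13 + 12 + 16 = 96

Shortest is Route A, total 94 miles.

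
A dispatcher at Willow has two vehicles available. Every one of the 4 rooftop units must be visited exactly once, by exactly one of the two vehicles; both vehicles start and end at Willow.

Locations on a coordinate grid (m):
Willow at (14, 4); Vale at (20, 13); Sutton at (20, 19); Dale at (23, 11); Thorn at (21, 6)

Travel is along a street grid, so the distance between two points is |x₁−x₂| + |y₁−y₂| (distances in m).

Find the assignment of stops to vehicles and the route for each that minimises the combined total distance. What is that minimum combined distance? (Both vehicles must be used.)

66 m — the smallest possible combined total.

Try each way of splitting the stops between the two vehicles (each non-empty) and, for each split, find the best tour for each vehicle:
  {Vale} + {Sutton, Dale, Thorn}: 30 + 48 = 78
  {Sutton} + {Vale, Dale, Thorn}: 42 + 36 = 78
  {Vale, Sutton} + {Dale, Thorn}: 42 + 32 = 74
  {Dale} + {Vale, Sutton, Thorn}: 32 + 44 = 76
  {Vale, Dale} + {Sutton, Thorn}: 36 + 44 = 80
  {Sutton, Dale} + {Vale, Thorn}: 48 + 32 = 80
  … (7 splits in total)
  {Vale, Sutton, Dale} + {Thorn}: 48 + 18 = 66  ← best
Best: vehicle 1 Willow → Vale → Sutton → Dale → Willow = 48; vehicle 2 Willow → Thorn → Willow = 18; combined 66.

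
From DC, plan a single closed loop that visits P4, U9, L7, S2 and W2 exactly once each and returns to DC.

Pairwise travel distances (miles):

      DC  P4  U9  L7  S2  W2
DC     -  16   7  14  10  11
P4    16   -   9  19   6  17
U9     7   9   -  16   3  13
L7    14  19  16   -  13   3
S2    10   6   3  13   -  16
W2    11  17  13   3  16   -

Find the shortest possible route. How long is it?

With 5 stops there are 5!/2 = 60 distinct round trips (a route and its reverse cost the same).
DC→P4→U9→L7→S2→W2→DC: 16+9+16+13+16+11 = 81
DC→P4→U9→L7→W2→S2→DC: 16+9+16+3+16+10 = 70
DC→P4→U9→S2→L7→W2→DC: 16+9+3+13+3+11 = 55
DC→P4→U9→S2→W2→L7→DC: 16+9+3+16+3+14 = 61
DC→P4→U9→W2→L7→S2→DC: 16+9+13+3+13+10 = 64
DC→P4→U9→W2→S2→L7→DC: 16+9+13+16+13+14 = 81
DC→P4→L7→U9→S2→W2→DC: 16+19+16+3+16+11 = 81
DC→P4→L7→U9→W2→S2→DC: 16+19+16+13+16+10 = 90
DC→P4→L7→S2→U9→W2→DC: 16+19+13+3+13+11 = 75
DC→P4→L7→S2→W2→U9→DC: 16+19+13+16+13+7 = 84
DC→P4→L7→W2→U9→S2→DC: 16+19+3+13+3+10 = 64
DC→P4→L7→W2→S2→U9→DC: 16+19+3+16+3+7 = 64
DC→P4→S2→U9→L7→W2→DC: 16+6+3+16+3+11 = 55
DC→P4→S2→U9→W2→L7→DC: 16+6+3+13+3+14 = 55
… (46 more)
DC→U9→P4→S2→L7→W2→DC: 7+9+6+13+3+11 = 49  ← best
The minimum is 49.
One optimal route: DC → U9 → P4 → S2 → L7 → W2 → DC (or its reverse).

Minimum total distance: 49 miles.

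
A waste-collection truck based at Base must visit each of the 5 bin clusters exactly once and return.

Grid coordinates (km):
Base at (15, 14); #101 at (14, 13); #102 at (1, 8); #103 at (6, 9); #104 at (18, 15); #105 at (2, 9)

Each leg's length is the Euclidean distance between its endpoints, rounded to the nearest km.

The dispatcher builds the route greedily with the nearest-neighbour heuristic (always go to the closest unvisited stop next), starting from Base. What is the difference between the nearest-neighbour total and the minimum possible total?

From Base: #101=1, #104=3, #103=10, #105=14, #102=15 → choose #101 (1).
From #101: #104=4, #103=9, #105=13, #102=14 → choose #104 (4).
From #104: #103=13, #105=17, #102=18 → choose #103 (13).
From #103: #105=4, #102=5 → choose #105 (4).
From #105: #102=1 → choose #102 (1).
NN route Base → #101 → #104 → #103 → #105 → #102 → Base costs 38.
Optimal: Base → #101 → #102 → #105 → #103 → #104 → Base costs 36 (by enumerating all 60 distinct tours).
Excess = 38 − 36 = 2.

Excess over optimum: 2 km.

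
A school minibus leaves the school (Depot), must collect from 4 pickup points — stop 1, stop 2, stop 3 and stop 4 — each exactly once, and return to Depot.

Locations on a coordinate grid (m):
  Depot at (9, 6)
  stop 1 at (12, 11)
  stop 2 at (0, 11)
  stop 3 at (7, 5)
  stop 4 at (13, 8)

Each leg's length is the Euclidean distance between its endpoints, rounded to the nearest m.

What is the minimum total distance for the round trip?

There are 12 distinct closed tours to check (reversals are equivalent).
Depot → stop 1 → stop 2 → stop 3 → stop 4 → Depot: 6+12+9+7+4 = 38
Depot → stop 1 → stop 2 → stop 4 → stop 3 → Depot: 6+12+13+7+2 = 40
Depot → stop 1 → stop 3 → stop 2 → stop 4 → Depot: 6+8+9+13+4 = 40
Depot → stop 1 → stop 3 → stop 4 → stop 2 → Depot: 6+8+7+13+10 = 44
Depot → stop 1 → stop 4 → stop 2 → stop 3 → Depot: 6+3+13+9+2 = 33
Depot → stop 1 → stop 4 → stop 3 → stop 2 → Depot: 6+3+7+9+10 = 35
Depot → stop 2 → stop 1 → stop 3 → stop 4 → Depot: 10+12+8+7+4 = 41
Depot → stop 2 → stop 1 → stop 4 → stop 3 → Depot: 10+12+3+7+2 = 34
Depot → stop 2 → stop 3 → stop 1 → stop 4 → Depot: 10+9+8+3+4 = 34
Depot → stop 2 → stop 4 → stop 1 → stop 3 → Depot: 10+13+3+8+2 = 36
Depot → stop 3 → stop 1 → stop 2 → stop 4 → Depot: 2+8+12+13+4 = 39
Depot → stop 3 → stop 2 → stop 1 → stop 4 → Depot: 2+9+12+3+4 = 30
The minimum is 30.
One optimal route: Depot → stop 3 → stop 2 → stop 1 → stop 4 → Depot (or its reverse).

Shortest round trip = 30 m.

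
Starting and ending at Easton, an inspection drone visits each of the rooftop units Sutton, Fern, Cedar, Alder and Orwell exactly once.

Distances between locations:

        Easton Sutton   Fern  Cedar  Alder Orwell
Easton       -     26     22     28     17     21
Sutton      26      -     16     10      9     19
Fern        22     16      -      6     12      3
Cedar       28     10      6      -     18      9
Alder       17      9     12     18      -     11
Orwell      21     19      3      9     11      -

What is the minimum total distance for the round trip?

Easton - Sutton - Fern - Cedar - Alder - Orwell - Easton: 26+16+6+18+11+21 = 98
Easton - Sutton - Fern - Cedar - Orwell - Alder - Easton: 26+16+6+9+11+17 = 85
Easton - Sutton - Fern - Alder - Cedar - Orwell - Easton: 26+16+12+18+9+21 = 102
Easton - Sutton - Fern - Alder - Orwell - Cedar - Easton: 26+16+12+11+9+28 = 102
Easton - Sutton - Fern - Orwell - Cedar - Alder - Easton: 26+16+3+9+18+17 = 89
Easton - Sutton - Fern - Orwell - Alder - Cedar - Easton: 26+16+3+11+18+28 = 102
Easton - Sutton - Cedar - Fern - Alder - Orwell - Easton: 26+10+6+12+11+21 = 86
Easton - Sutton - Cedar - Fern - Orwell - Alder - Easton: 26+10+6+3+11+17 = 73
Easton - Sutton - Cedar - Alder - Fern - Orwell - Easton: 26+10+18+12+3+21 = 90
Easton - Sutton - Cedar - Alder - Orwell - Fern - Easton: 26+10+18+11+3+22 = 90
Easton - Sutton - Cedar - Orwell - Fern - Alder - Easton: 26+10+9+3+12+17 = 77
Easton - Sutton - Cedar - Orwell - Alder - Fern - Easton: 26+10+9+11+12+22 = 90
Easton - Sutton - Alder - Fern - Cedar - Orwell - Easton: 26+9+12+6+9+21 = 83
Easton - Sutton - Alder - Fern - Orwell - Cedar - Easton: 26+9+12+3+9+28 = 87
… (46 more)
Easton - Alder - Sutton - Cedar - Fern - Orwell - Easton: 17+9+10+6+3+21 = 66  ← best
The minimum is 66.
One optimal route: Easton → Alder → Sutton → Cedar → Fern → Orwell → Easton (or its reverse).

Shortest round trip = 66.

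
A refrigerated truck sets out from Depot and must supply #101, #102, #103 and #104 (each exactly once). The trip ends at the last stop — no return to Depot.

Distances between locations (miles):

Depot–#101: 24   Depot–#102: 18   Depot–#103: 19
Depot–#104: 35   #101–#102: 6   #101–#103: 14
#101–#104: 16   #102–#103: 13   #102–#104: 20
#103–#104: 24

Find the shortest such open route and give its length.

54 miles — the minimum one-way total.

There are 4! = 24 possible orderings.
Depot→#101→#102→#103→#104: 24+6+13+24 = 67
Depot→#101→#102→#104→#103: 24+6+20+24 = 74
Depot→#101→#103→#102→#104: 24+14+13+20 = 71
Depot→#101→#103→#104→#102: 24+14+24+20 = 82
Depot→#101→#104→#102→#103: 24+16+20+13 = 73
Depot→#101→#104→#103→#102: 24+16+24+13 = 77
Depot→#102→#101→#103→#104: 18+6+14+24 = 62
Depot→#102→#101→#104→#103: 18+6+16+24 = 64
Depot→#102→#103→#101→#104: 18+13+14+16 = 61
Depot→#102→#103→#104→#101: 18+13+24+16 = 71
Depot→#102→#104→#101→#103: 18+20+16+14 = 68
Depot→#102→#104→#103→#101: 18+20+24+14 = 76
Depot→#103→#101→#102→#104: 19+14+6+20 = 59
Depot→#103→#101→#104→#102: 19+14+16+20 = 69
… (10 more)
Depot→#103→#102→#101→#104: 19+13+6+16 = 54  ← best
The minimum is 54.
One shortest path: Depot → #103 → #102 → #101 → #104.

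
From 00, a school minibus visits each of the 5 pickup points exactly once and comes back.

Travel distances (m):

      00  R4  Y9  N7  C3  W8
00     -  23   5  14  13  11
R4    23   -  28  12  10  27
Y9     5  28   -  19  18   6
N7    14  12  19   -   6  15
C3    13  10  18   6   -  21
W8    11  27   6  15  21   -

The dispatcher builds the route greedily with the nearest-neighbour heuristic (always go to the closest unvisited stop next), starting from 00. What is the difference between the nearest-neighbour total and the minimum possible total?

From 00: Y9=5, W8=11, C3=13, N7=14, R4=23 → choose Y9 (5).
From Y9: W8=6, C3=18, N7=19, R4=28 → choose W8 (6).
From W8: N7=15, C3=21, R4=27 → choose N7 (15).
From N7: C3=6, R4=12 → choose C3 (6).
From C3: R4=10 → choose R4 (10).
NN route 00 → Y9 → W8 → N7 → C3 → R4 → 00 costs 65.
Optimal: 00 → Y9 → W8 → N7 → R4 → C3 → 00 costs 61 (by enumerating all 60 distinct tours).
Excess = 65 − 61 = 4.

Excess over optimum: 4 m.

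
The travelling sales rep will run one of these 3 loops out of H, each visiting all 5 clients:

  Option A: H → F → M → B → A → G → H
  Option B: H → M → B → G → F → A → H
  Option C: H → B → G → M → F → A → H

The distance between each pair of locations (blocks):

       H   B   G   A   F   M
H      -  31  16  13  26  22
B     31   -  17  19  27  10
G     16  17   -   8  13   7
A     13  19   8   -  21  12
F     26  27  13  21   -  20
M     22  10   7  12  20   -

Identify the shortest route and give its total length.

Shortest is Option B, total 96 blocks.

Option A: 26 + 20 + 10 + 19 + 8 + 16 = 99
Option B: 22 + 10 + 17 + 13 + 21 + 13 = 96
Option C: 31 + 17 + 7 + 20 + 21 + 13 = 109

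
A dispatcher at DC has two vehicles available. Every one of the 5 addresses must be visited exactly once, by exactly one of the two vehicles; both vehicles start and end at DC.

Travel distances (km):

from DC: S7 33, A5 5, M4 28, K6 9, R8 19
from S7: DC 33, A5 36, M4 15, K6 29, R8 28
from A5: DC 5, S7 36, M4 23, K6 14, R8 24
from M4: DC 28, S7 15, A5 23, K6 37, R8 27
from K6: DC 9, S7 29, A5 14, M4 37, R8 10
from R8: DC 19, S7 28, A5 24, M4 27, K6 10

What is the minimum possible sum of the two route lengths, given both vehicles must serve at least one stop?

Try each way of splitting the stops between the two vehicles (each non-empty) and, for each split, find the best tour for each vehicle:
  {S7} + {A5, M4, K6, R8}: 66 + 74 = 140
  {A5} + {S7, M4, K6, R8}: 10 + 90 = 100
  {S7, A5} + {M4, K6, R8}: 74 + 74 = 148
  {M4} + {S7, A5, K6, R8}: 56 + 88 = 144
  {S7, M4} + {A5, K6, R8}: 76 + 48 = 124
  {A5, M4} + {S7, K6, R8}: 56 + 80 = 136
  … (15 splits in total)
Best: vehicle 1 DC → A5 → DC = 10; vehicle 2 DC → M4 → S7 → R8 → K6 → DC = 90; combined 100.

Minimum combined distance: 100 km.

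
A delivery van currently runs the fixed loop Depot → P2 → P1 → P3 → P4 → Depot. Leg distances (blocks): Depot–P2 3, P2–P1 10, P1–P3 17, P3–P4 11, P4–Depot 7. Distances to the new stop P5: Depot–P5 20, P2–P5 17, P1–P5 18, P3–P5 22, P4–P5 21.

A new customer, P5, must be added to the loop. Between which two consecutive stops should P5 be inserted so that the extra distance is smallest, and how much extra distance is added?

Insertion cost between consecutive stops i–j is d(i,P5) + d(P5,j) − d(i,j):
  between Depot and P2: 20 + 17 − 3 = 34
  between P2 and P1: 17 + 18 − 10 = 25
  between P1 and P3: 18 + 22 − 17 = 23
  between P3 and P4: 22 + 21 − 11 = 32
  between P4 and Depot: 21 + 20 − 7 = 34
Cheapest insertion is between P1 and P3, adding 23.
New total = 48 + 23 = 71.

Adding 23 blocks by placing P5 on the P1–P3 leg.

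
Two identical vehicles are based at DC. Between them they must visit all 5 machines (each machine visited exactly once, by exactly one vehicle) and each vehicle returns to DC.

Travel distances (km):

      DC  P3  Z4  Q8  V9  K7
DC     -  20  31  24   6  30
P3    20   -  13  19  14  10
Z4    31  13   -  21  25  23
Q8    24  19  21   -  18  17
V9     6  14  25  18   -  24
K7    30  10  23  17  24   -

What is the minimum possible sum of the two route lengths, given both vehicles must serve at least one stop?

107 km — the smallest possible combined total.

Try each way of splitting the stops between the two vehicles (each non-empty) and, for each split, find the best tour for each vehicle:
  {P3} + {Z4, Q8, V9, K7}: 40 + 95 = 135
  {Z4} + {P3, Q8, V9, K7}: 62 + 71 = 133
  {P3, Z4} + {Q8, V9, K7}: 64 + 71 = 135
  {Q8} + {P3, Z4, V9, K7}: 48 + 84 = 132
  {P3, Q8} + {Z4, V9, K7}: 63 + 84 = 147
  {Z4, Q8} + {P3, V9, K7}: 76 + 60 = 136
  … (15 splits in total)
  {V9} + {P3, Z4, Q8, K7}: 12 + 95 = 107  ← best
Best: vehicle 1 DC → V9 → DC = 12; vehicle 2 DC → Z4 → P3 → K7 → Q8 → DC = 95; combined 107.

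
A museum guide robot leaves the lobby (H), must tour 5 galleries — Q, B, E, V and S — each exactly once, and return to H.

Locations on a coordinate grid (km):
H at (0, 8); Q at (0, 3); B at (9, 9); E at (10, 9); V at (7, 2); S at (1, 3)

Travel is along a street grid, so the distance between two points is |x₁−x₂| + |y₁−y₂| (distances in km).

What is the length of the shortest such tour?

There are 60 distinct closed tours to check (reversals are equivalent).
H→Q→B→E→V→S→H: 5+15+1+10+7+6 = 44
H→Q→B→E→S→V→H: 5+15+1+15+7+13 = 56
H→Q→B→V→E→S→H: 5+15+9+10+15+6 = 60
H→Q→B→V→S→E→H: 5+15+9+7+15+11 = 62
H→Q→B→S→E→V→H: 5+15+14+15+10+13 = 72
H→Q→B→S→V→E→H: 5+15+14+7+10+11 = 62
H→Q→E→B→V→S→H: 5+16+1+9+7+6 = 44
H→Q→E→B→S→V→H: 5+16+1+14+7+13 = 56
H→Q→E→V→B→S→H: 5+16+10+9+14+6 = 60
H→Q→E→V→S→B→H: 5+16+10+7+14+10 = 62
H→Q→E→S→B→V→H: 5+16+15+14+9+13 = 72
H→Q→E→S→V→B→H: 5+16+15+7+9+10 = 62
H→Q→V→B→E→S→H: 5+8+9+1+15+6 = 44
H→Q→V→B→S→E→H: 5+8+9+14+15+11 = 62
… (46 more)
H→Q→S→V→B→E→H: 5+1+7+9+1+11 = 34  ← best
The minimum is 34.
One optimal route: H → Q → S → V → B → E → H (or its reverse).

Minimum total distance: 34 km.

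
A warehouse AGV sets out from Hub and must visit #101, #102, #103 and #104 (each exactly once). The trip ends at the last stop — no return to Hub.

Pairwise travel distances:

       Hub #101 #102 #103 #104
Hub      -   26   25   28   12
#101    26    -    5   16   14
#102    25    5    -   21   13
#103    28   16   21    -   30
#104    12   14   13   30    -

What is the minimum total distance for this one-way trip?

There are 4! = 24 possible orderings.
Hub→#101→#102→#103→#104: 26+5+21+30 = 82
Hub→#101→#102→#104→#103: 26+5+13+30 = 74
Hub→#101→#103→#102→#104: 26+16+21+13 = 76
Hub→#101→#103→#104→#102: 26+16+30+13 = 85
Hub→#101→#104→#102→#103: 26+14+13+21 = 74
Hub→#101→#104→#103→#102: 26+14+30+21 = 91
Hub→#102→#101→#103→#104: 25+5+16+30 = 76
Hub→#102→#101→#104→#103: 25+5+14+30 = 74
Hub→#102→#103→#101→#104: 25+21+16+14 = 76
Hub→#102→#103→#104→#101: 25+21+30+14 = 90
Hub→#102→#104→#101→#103: 25+13+14+16 = 68
Hub→#102→#104→#103→#101: 25+13+30+16 = 84
Hub→#103→#101→#102→#104: 28+16+5+13 = 62
Hub→#103→#101→#104→#102: 28+16+14+13 = 71
… (10 more)
Hub→#104→#102→#101→#103: 12+13+5+16 = 46  ← best
The minimum is 46.
One shortest path: Hub → #104 → #102 → #101 → #103.

46 — the minimum one-way total.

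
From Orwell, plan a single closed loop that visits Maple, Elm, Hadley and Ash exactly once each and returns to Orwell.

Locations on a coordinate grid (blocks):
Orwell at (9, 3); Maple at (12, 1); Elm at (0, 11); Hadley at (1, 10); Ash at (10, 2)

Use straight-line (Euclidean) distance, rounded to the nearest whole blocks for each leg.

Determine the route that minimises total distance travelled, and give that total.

With 4 stops there are 4!/2 = 12 distinct round trips (a route and its reverse cost the same).
Orwell-Maple-Elm-Hadley-Ash-Orwell: 4+16+1+12+1 = 34
Orwell-Maple-Elm-Ash-Hadley-Orwell: 4+16+13+12+11 = 56
Orwell-Maple-Hadley-Elm-Ash-Orwell: 4+14+1+13+1 = 33
Orwell-Maple-Hadley-Ash-Elm-Orwell: 4+14+12+13+12 = 55
Orwell-Maple-Ash-Elm-Hadley-Orwell: 4+2+13+1+11 = 31
Orwell-Maple-Ash-Hadley-Elm-Orwell: 4+2+12+1+12 = 31
Orwell-Elm-Maple-Hadley-Ash-Orwell: 12+16+14+12+1 = 55
Orwell-Elm-Maple-Ash-Hadley-Orwell: 12+16+2+12+11 = 53
Orwell-Elm-Hadley-Maple-Ash-Orwell: 12+1+14+2+1 = 30
Orwell-Elm-Ash-Maple-Hadley-Orwell: 12+13+2+14+11 = 52
Orwell-Hadley-Maple-Elm-Ash-Orwell: 11+14+16+13+1 = 55
Orwell-Hadley-Elm-Maple-Ash-Orwell: 11+1+16+2+1 = 31
The minimum is 30.
One optimal route: Orwell → Elm → Hadley → Maple → Ash → Orwell (or its reverse).

30 blocks — the shortest possible round trip.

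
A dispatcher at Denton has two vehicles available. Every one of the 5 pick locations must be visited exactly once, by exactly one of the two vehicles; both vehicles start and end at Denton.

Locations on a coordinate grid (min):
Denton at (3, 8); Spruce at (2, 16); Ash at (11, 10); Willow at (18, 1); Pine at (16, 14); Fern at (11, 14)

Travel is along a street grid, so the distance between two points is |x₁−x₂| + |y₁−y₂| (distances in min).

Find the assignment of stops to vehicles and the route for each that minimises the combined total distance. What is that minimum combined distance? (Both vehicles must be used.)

74 min — the smallest possible combined total.

Try each way of splitting the stops between the two vehicles (each non-empty) and, for each split, find the best tour for each vehicle:
  {Spruce} + {Ash, Willow, Pine, Fern}: 18 + 56 = 74
  {Ash} + {Spruce, Willow, Pine, Fern}: 20 + 62 = 82
  {Spruce, Ash} + {Willow, Pine, Fern}: 34 + 56 = 90
  {Willow} + {Spruce, Ash, Pine, Fern}: 44 + 44 = 88
  {Spruce, Willow} + {Ash, Pine, Fern}: 62 + 38 = 100
  {Ash, Willow} + {Spruce, Pine, Fern}: 48 + 44 = 92
  … (15 splits in total)
Best: vehicle 1 Denton → Spruce → Denton = 18; vehicle 2 Denton → Ash → Fern → Pine → Willow → Denton = 56; combined 74.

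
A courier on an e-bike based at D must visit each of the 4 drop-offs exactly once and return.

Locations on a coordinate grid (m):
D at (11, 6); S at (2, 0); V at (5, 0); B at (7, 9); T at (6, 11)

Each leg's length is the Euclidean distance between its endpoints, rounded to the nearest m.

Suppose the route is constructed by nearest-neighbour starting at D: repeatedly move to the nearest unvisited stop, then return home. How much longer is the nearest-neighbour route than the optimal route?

Excess over optimum: 2 m.

From D: B=5, T=7, V=8, S=11 → choose B (5).
From B: T=2, V=9, S=10 → choose T (2).
From T: V=11, S=12 → choose V (11).
From V: S=3 → choose S (3).
NN route D → B → T → V → S → D costs 32.
Optimal: D → V → S → B → T → D costs 30 (by enumerating all 12 distinct tours).
Excess = 32 − 30 = 2.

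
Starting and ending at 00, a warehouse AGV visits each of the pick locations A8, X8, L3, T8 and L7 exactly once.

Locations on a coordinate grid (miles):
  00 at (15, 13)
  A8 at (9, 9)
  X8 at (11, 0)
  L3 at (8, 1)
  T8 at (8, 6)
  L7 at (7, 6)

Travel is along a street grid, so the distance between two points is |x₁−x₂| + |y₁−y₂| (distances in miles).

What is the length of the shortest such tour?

Minimum total distance: 42 miles.

With 5 stops there are 5!/2 = 60 distinct round trips (a route and its reverse cost the same).
00-A8-X8-L3-T8-L7-00: 10+11+4+5+1+15 = 46
00-A8-X8-L3-L7-T8-00: 10+11+4+6+1+14 = 46
00-A8-X8-T8-L3-L7-00: 10+11+9+5+6+15 = 56
00-A8-X8-T8-L7-L3-00: 10+11+9+1+6+19 = 56
00-A8-X8-L7-L3-T8-00: 10+11+10+6+5+14 = 56
00-A8-X8-L7-T8-L3-00: 10+11+10+1+5+19 = 56
00-A8-L3-X8-T8-L7-00: 10+9+4+9+1+15 = 48
00-A8-L3-X8-L7-T8-00: 10+9+4+10+1+14 = 48
00-A8-L3-T8-X8-L7-00: 10+9+5+9+10+15 = 58
00-A8-L3-T8-L7-X8-00: 10+9+5+1+10+17 = 52
00-A8-L3-L7-X8-T8-00: 10+9+6+10+9+14 = 58
00-A8-L3-L7-T8-X8-00: 10+9+6+1+9+17 = 52
00-A8-T8-X8-L3-L7-00: 10+4+9+4+6+15 = 48
00-A8-T8-X8-L7-L3-00: 10+4+9+10+6+19 = 58
… (46 more)
00-A8-T8-L7-L3-X8-00: 10+4+1+6+4+17 = 42  ← best
The minimum is 42.
One optimal route: 00 → A8 → T8 → L7 → L3 → X8 → 00 (or its reverse).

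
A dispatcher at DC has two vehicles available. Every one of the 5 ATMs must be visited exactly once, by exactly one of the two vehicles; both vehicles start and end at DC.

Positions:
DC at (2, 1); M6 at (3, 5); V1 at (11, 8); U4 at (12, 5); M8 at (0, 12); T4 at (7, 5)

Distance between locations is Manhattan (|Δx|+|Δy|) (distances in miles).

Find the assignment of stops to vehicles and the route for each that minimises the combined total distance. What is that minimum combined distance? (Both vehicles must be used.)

56 miles — the smallest possible combined total.

Try each way of splitting the stops between the two vehicles (each non-empty) and, for each split, find the best tour for each vehicle:
  {M6} + {V1, U4, M8, T4}: 10 + 46 = 56
  {V1} + {M6, U4, M8, T4}: 32 + 46 = 78
  {M6, V1} + {U4, M8, T4}: 32 + 46 = 78
  {U4} + {M6, V1, M8, T4}: 28 + 44 = 72
  {M6, U4} + {V1, M8, T4}: 28 + 44 = 72
  {V1, U4} + {M6, M8, T4}: 34 + 36 = 70
  … (15 splits in total)
Best: vehicle 1 DC → M6 → DC = 10; vehicle 2 DC → M8 → V1 → U4 → T4 → DC = 46; combined 56.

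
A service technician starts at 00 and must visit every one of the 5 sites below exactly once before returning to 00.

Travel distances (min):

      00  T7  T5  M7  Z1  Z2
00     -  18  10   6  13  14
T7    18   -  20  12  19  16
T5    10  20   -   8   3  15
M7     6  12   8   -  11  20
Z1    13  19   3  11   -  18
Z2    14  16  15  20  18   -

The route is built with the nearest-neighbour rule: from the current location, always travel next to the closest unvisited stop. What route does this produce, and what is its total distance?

Nearest-neighbour total = 69 min; route 00 → M7 → T5 → Z1 → Z2 → T7 → 00.

From 00: distances to unvisited — M7=6, T5=10, Z1=13, Z2=14, T7=18. Nearest is M7 (6).
From M7: distances to unvisited — T5=8, Z1=11, T7=12, Z2=20. Nearest is T5 (8).
From T5: distances to unvisited — Z1=3, Z2=15, T7=20. Nearest is Z1 (3).
From Z1: distances to unvisited — Z2=18, T7=19. Nearest is Z2 (18).
From Z2: distances to unvisited — T7=16. Nearest is T7 (16).
Return T7→00: 18.
Total = 6 + 8 + 3 + 18 + 16 + 18 = 69.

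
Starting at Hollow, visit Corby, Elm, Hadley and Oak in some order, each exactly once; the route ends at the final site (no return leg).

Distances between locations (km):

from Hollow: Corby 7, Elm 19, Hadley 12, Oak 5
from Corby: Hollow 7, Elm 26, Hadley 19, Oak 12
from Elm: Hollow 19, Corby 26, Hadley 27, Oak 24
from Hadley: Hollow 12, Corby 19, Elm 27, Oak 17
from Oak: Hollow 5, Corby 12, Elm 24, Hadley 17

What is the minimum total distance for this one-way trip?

Shortest open route: 63 km.

There are 4! = 24 possible orderings.
Hollow→Corby→Elm→Hadley→Oak: 7+26+27+17 = 77
Hollow→Corby→Elm→Oak→Hadley: 7+26+24+17 = 74
Hollow→Corby→Hadley→Elm→Oak: 7+19+27+24 = 77
Hollow→Corby→Hadley→Oak→Elm: 7+19+17+24 = 67
Hollow→Corby→Oak→Elm→Hadley: 7+12+24+27 = 70
Hollow→Corby→Oak→Hadley→Elm: 7+12+17+27 = 63
Hollow→Elm→Corby→Hadley→Oak: 19+26+19+17 = 81
Hollow→Elm→Corby→Oak→Hadley: 19+26+12+17 = 74
Hollow→Elm→Hadley→Corby→Oak: 19+27+19+12 = 77
Hollow→Elm→Hadley→Oak→Corby: 19+27+17+12 = 75
Hollow→Elm→Oak→Corby→Hadley: 19+24+12+19 = 74
Hollow→Elm→Oak→Hadley→Corby: 19+24+17+19 = 79
Hollow→Hadley→Corby→Elm→Oak: 12+19+26+24 = 81
Hollow→Hadley→Corby→Oak→Elm: 12+19+12+24 = 67
… (10 more)
The minimum is 63.
One shortest path: Hollow → Corby → Oak → Hadley → Elm.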